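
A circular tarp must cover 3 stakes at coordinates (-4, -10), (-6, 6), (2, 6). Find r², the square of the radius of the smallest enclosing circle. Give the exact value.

Call the three points A, B, C in the order given.
Side lengths²: AB² = 260, AC² = 292, BC² = 64.
Since AC² = 292 < 260 + 64 = 324, the triangle is acute, so the smallest enclosing circle is the circumcircle.
Circumcentre = (-2, -1.625), r² = 74.140625.

74.140625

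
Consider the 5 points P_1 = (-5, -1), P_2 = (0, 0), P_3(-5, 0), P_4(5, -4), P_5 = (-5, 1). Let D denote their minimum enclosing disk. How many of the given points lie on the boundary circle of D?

A smallest enclosing disk is always determined by at most three of the input points on its boundary.
The farthest pair is P_4–P_5 with squared distance 125. The circle on this segment as diameter has centre (0, -1.5) and r² = 125/4 = 31.25.
Check P_1: distance² to centre = 25.25 ≤ 31.25, so it lies inside.
All remaining points lie in this disk, and no smaller disk contains both endpoints, so this is the minimum enclosing circle.
The points at distance exactly r from the centre are P_4, P_5 — 2 points.

2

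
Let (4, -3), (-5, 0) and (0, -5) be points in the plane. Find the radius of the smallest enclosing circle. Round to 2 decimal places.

Call the three points A, B, C in the order given.
Side lengths²: AB² = 90, AC² = 20, BC² = 50.
Since AB² = 90 ≥ 50 + 20 = 70, the angle opposite AB is not acute, so the smallest enclosing circle has AB as diameter.
Centre = midpoint of AB = (-0.5, -1.5), r² = 90/4 = 22.5.
r = √(22.5) ≈ 4.74.

4.74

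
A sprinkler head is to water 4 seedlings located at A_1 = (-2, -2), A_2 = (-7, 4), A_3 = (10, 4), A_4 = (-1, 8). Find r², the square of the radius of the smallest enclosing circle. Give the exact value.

The farthest pair is A_2–A_3 with squared distance 289. The circle on this segment as diameter has centre (1.5, 4) and r² = 289/4 = 72.25.
Check A_1: distance² to centre = 48.25 ≤ 72.25, so it lies inside.
All remaining points lie in this disk, and no smaller disk contains both endpoints, so this is the minimum enclosing circle.

72.25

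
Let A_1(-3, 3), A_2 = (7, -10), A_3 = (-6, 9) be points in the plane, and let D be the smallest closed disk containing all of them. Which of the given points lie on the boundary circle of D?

Side lengths²: A_1A_2² = 269, A_1A_3² = 45, A_2A_3² = 530.
Since A_2A_3² = 530 ≥ 269 + 45 = 314, the angle opposite A_2A_3 is not acute, so the smallest enclosing circle has A_2A_3 as diameter.
Centre = midpoint of A_2A_3 = (0.5, -0.5), r² = 530/4 = 132.5.
The points at distance exactly r from the centre are A_2, A_3 — 2 points.

A_2, A_3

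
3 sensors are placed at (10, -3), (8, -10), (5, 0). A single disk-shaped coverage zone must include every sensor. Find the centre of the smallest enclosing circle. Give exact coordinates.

Call the three points A, B, C in the order given.
Side lengths²: AB² = 53, AC² = 34, BC² = 109.
Since BC² = 109 ≥ 53 + 34 = 87, the angle opposite BC is not acute, so the smallest enclosing circle has BC as diameter.
Centre = midpoint of BC = (6.5, -5), r² = 109/4 = 27.25.
Centre = (6.5, -5).

(6.5, -5)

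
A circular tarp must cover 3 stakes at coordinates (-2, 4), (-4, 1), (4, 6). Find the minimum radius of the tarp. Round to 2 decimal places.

Call the three points A, B, C in the order given.
Side lengths²: AB² = 13, AC² = 40, BC² = 89.
Since BC² = 89 ≥ 40 + 13 = 53, the angle opposite BC is not acute, so the smallest enclosing circle has BC as diameter.
Centre = midpoint of BC = (0, 3.5), r² = 89/4 = 22.25.
r = √(22.25) ≈ 4.72.

4.72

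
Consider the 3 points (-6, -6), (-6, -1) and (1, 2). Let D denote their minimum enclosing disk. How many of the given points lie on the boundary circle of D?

Call the three points A, B, C in the order given.
Side lengths²: AB² = 25, AC² = 113, BC² = 58.
Since AC² = 113 ≥ 58 + 25 = 83, the angle opposite AC is not acute, so the smallest enclosing circle has AC as diameter.
Centre = midpoint of AC = (-2.5, -2), r² = 113/4 = 28.25.
The points at distance exactly r from the centre are (-6, -6), (1, 2) — 2 points.

2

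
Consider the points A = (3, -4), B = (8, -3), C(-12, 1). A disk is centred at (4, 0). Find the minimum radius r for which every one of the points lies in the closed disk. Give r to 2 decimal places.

16.03

The required radius is the distance from (4, 0) to the farthest point.
Squared distances: 17, 25, 257.
Maximum is 257, attained at C.
r = √257 ≈ 16.03.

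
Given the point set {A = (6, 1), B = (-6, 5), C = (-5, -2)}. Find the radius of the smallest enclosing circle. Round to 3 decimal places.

6.374

Side lengths²: AB² = 160, AC² = 130, BC² = 50.
Since AB² = 160 < 130 + 50 = 180, the triangle is acute, so the smallest enclosing circle is the circumcircle.
Circumcentre = (-0.25, 2.25), r² = 40.625.
r = √(40.625) ≈ 6.374.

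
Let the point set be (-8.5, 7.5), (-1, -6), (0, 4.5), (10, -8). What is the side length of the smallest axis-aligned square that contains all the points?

The bounding box has width 18.5 and height 15.5.
An axis-aligned square enclosing the set must have side ≥ max(width, height).
So the minimum side is max(18.5, 15.5) = 18.5.

18.5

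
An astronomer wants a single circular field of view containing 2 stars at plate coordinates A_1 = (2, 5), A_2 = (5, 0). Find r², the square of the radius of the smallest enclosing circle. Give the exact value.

8.5

The smallest circle enclosing two points has them as diameter endpoints.
Centre = midpoint = (3.5, 2.5); r² = |A_1A_2|²/4 = 34/4 = 8.5.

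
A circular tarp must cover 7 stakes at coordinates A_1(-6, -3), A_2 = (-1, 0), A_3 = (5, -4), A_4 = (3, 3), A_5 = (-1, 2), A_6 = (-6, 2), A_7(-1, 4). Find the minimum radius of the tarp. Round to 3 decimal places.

The minimum enclosing circle of a finite set is fixed by two of the points (as a diameter) or three (as a circumcircle).
The farthest pair is A_3–A_6 with squared distance 157. The circle on this segment as diameter has centre (-0.5, -1) and r² = 157/4 = 39.25.
Check A_1: distance² to centre = 34.25 ≤ 39.25, so it lies inside.
All remaining points lie in this disk, and no smaller disk contains both endpoints, so this is the minimum enclosing circle.
r = √(39.25) ≈ 6.265.

6.265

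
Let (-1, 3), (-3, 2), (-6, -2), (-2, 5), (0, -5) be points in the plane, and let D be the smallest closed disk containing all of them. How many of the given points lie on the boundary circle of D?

3

The minimum enclosing circle is determined by three boundary points: (-6, -2), (-2, 5), (0, -5).
Their circumcentre is (-23/18, -1/18) with r² = 4225/162.
The farthest remaining point (-1, 3) is at distance² 1525/162 ≤ 4225/162.
The points at distance exactly r from the centre are (-6, -2), (-2, 5), (0, -5) — 3 points.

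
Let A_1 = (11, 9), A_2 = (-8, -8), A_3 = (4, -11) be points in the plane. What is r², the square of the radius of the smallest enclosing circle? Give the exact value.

Side lengths²: A_1A_2² = 650, A_1A_3² = 449, A_2A_3² = 153.
Since A_1A_2² = 650 ≥ 449 + 153 = 602, the angle opposite A_1A_2 is not acute, so the smallest enclosing circle has A_1A_2 as diameter.
Centre = midpoint of A_1A_2 = (1.5, 0.5), r² = 650/4 = 162.5.

162.5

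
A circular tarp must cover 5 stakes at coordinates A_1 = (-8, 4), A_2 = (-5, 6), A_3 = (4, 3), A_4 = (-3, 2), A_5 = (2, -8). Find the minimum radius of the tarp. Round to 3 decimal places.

7.871

By Welzl's lemma the MEC is supported by two points (diametrically opposite) or three points (on a circumcircle).
The minimum enclosing circle is determined by three boundary points: A_1, A_2, A_5.
Their circumcentre is (-2.25, -1.375) with r² = 61.953125.
The farthest remaining point A_3 is at distance² 58.203125 ≤ 61.953125.
r = √(61.953125) ≈ 7.871.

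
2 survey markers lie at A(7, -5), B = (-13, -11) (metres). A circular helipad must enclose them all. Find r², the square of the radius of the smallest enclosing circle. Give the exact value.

109

The smallest circle enclosing two points has them as diameter endpoints.
Centre = midpoint = (-3, -8); r² = |AB|²/4 = 436/4 = 109.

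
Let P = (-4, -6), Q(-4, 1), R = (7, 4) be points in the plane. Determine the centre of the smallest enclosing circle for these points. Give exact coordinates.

(1.5, -1)

Side lengths²: PQ² = 49, PR² = 221, QR² = 130.
Since PR² = 221 ≥ 130 + 49 = 179, the angle opposite PR is not acute, so the smallest enclosing circle has PR as diameter.
Centre = midpoint of PR = (1.5, -1), r² = 221/4 = 55.25.
Centre = (1.5, -1).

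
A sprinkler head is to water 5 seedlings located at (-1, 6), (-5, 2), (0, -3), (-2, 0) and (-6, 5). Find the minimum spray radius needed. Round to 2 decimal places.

5.02

A smallest enclosing disk is always determined by at most three of the input points on its boundary.
The minimum enclosing circle is determined by three boundary points: (-1, 6), (0, -3), (-6, 5).
Their circumcentre is (-61/23, 29/23) with r² = 13325/529.
The farthest remaining point (-5, 2) is at distance² 3205/529 ≤ 13325/529.
r = √(13325/529) ≈ 5.02.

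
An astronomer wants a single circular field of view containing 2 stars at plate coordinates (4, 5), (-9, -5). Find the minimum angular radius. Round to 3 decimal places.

8.201

The smallest circle enclosing two points has them as diameter endpoints.
Centre = midpoint = (-2.5, 0); r² = |(4, 5)−(-9, -5)|²/4 = 269/4 = 67.25.
r = √(67.25) ≈ 8.201.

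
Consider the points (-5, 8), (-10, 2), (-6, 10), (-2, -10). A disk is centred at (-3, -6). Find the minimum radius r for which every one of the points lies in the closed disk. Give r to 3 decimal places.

16.279

The required radius is the distance from (-3, -6) to the farthest point.
Squared distances: 200, 113, 265, 17.
Maximum is 265, attained at (-6, 10).
r = √265 ≈ 16.279.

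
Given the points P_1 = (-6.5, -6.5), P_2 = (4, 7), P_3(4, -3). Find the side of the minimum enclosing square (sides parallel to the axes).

13.5

The bounding box has width 10.5 and height 13.5.
An axis-aligned square enclosing the set must have side ≥ max(width, height).
So the minimum side is max(10.5, 13.5) = 13.5.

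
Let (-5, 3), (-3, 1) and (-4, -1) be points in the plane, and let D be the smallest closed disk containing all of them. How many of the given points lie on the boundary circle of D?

2

Call the three points A, B, C in the order given.
Side lengths²: AB² = 8, AC² = 17, BC² = 5.
Since AC² = 17 ≥ 8 + 5 = 13, the angle opposite AC is not acute, so the smallest enclosing circle has AC as diameter.
Centre = midpoint of AC = (-4.5, 1), r² = 17/4 = 4.25.
The points at distance exactly r from the centre are (-5, 3), (-4, -1) — 2 points.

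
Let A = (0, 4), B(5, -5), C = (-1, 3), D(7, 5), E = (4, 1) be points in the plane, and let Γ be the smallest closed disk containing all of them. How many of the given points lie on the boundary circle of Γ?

By Welzl's lemma the MEC is supported by two points (diametrically opposite) or three points (on a circumcircle).
The minimum enclosing circle is determined by three boundary points: B, C, D.
Their circumcentre is (74/19, 8/19) with r² = 11050/361.
The farthest remaining point A is at distance² 10100/361 ≤ 11050/361.
The points at distance exactly r from the centre are B, C, D — 3 points.

3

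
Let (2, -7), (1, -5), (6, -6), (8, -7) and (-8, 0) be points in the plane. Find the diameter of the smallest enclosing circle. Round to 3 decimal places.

17.464

The minimum enclosing circle of a finite set is fixed by two of the points (as a diameter) or three (as a circumcircle).
The farthest pair is (8, -7)–(-8, 0) with squared distance 305. The circle on this segment as diameter has centre (0, -3.5) and r² = 305/4 = 76.25.
Check (2, -7): distance² to centre = 16.25 ≤ 76.25, so it lies inside.
All remaining points lie in this disk, and no smaller disk contains both endpoints, so this is the minimum enclosing circle.
Diameter = 2r = 2√(76.25) ≈ 17.464.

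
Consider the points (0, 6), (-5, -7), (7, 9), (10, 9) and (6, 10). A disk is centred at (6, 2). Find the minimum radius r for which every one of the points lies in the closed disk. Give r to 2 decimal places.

The required radius is the distance from (6, 2) to the farthest point.
Squared distances: 52, 202, 50, 65, 64.
Maximum is 202, attained at (-5, -7).
r = √202 ≈ 14.21.

14.21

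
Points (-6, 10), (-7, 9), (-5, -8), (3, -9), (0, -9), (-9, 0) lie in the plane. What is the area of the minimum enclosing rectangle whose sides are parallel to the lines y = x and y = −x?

238

In coordinates u = x + y, v = x − y the rectangle is axis-aligned; the map (x,y)→(u,v) scales areas by 2.
u-values: 4, 2, -13, -6, -9, -9; range = 4 − (-13) = 17.
v-values: -16, -16, 3, 12, 9, -9; range = 12 − (-16) = 28.
Area = (17 × 28) / 2 = 238.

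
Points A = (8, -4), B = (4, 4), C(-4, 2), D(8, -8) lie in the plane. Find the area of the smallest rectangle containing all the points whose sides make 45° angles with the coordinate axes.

110

In coordinates u = x + y, v = x − y the rectangle is axis-aligned; the map (x,y)→(u,v) scales areas by 2.
u-values: 4, 8, -2, 0; range = 8 − (-2) = 10.
v-values: 12, 0, -6, 16; range = 16 − (-6) = 22.
Area = (10 × 22) / 2 = 110.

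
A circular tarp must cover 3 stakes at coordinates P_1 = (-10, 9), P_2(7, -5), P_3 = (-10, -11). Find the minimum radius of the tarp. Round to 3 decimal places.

11.677

Side lengths²: P_1P_2² = 485, P_1P_3² = 400, P_2P_3² = 325.
Since P_1P_2² = 485 < 400 + 325 = 725, the triangle is acute, so the smallest enclosing circle is the circumcircle.
Circumcentre = (-135/34, -1), r² = 157625/1156.
r = √(157625/1156) ≈ 11.677.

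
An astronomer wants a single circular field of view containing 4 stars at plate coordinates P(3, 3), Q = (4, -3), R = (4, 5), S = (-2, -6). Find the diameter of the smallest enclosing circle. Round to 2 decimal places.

12.53

A smallest enclosing disk is always determined by at most three of the input points on its boundary.
The farthest pair is R–S with squared distance 157. The circle on this segment as diameter has centre (1, -0.5) and r² = 157/4 = 39.25.
Check P: distance² to centre = 16.25 ≤ 39.25, so it lies inside.
All remaining points lie in this disk, and no smaller disk contains both endpoints, so this is the minimum enclosing circle.
Diameter = 2r = 2√(39.25) ≈ 12.53.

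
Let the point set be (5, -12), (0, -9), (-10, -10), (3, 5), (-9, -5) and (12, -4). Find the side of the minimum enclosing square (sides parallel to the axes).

The bounding box has width 22 and height 17.
An axis-aligned square enclosing the set must have side ≥ max(width, height).
So the minimum side is max(22, 17) = 22.

22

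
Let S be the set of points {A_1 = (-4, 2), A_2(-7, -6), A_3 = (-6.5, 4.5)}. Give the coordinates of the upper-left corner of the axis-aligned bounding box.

(-7, 4.5)

x-range [-7, -4], y-range [-6, 4.5].
The upper-left corner is (-7, 4.5).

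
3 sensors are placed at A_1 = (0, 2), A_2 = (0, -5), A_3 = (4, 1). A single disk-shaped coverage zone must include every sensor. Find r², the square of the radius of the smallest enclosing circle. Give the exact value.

13.8125

Side lengths²: A_1A_2² = 49, A_1A_3² = 17, A_2A_3² = 52.
Since A_2A_3² = 52 < 49 + 17 = 66, the triangle is acute, so the smallest enclosing circle is the circumcircle.
Circumcentre = (1.25, -1.5), r² = 13.8125.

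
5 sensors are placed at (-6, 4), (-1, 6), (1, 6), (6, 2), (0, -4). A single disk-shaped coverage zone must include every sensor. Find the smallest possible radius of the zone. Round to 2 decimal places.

By Welzl's lemma the MEC is supported by two points (diametrically opposite) or three points (on a circumcircle).
The minimum enclosing circle is determined by three boundary points: (-6, 4), (6, 2), (0, -4).
Their circumcentre is (-1/7, 15/7) with r² = 1850/49.
The farthest remaining point (1, 6) is at distance² 793/49 ≤ 1850/49.
r = √(1850/49) ≈ 6.14.

6.14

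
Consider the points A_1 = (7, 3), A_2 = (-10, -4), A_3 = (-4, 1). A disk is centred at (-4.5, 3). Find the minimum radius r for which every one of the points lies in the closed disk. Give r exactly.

The required radius is the distance from (-4.5, 3) to the farthest point.
Squared distances: 132.25, 79.25, 4.25.
Maximum is 132.25, attained at A_1.
r = √(132.25) = 11.5.

11.5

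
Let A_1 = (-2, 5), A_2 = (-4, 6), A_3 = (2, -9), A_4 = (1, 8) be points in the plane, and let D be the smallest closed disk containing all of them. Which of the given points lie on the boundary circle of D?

A_2, A_3, A_4

By Welzl's lemma the MEC is supported by two points (diametrically opposite) or three points (on a circumcircle).
The farthest pair is A_3–A_4 with squared distance 290. The circle on this segment as diameter has centre (1.5, -0.5) and r² = 290/4 = 72.5.
Check A_1: distance² to centre = 42.5 ≤ 72.5, so it lies inside.
All remaining points lie in this disk, and no smaller disk contains both endpoints, so this is the minimum enclosing circle.
The points at distance exactly r from the centre are A_2, A_3, A_4 — 3 points.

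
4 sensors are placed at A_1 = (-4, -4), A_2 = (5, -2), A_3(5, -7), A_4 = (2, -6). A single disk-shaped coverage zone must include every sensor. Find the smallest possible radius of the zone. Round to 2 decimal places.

4.86

The minimum enclosing circle of a finite set is fixed by two of the points (as a diameter) or three (as a circumcircle).
The minimum enclosing circle is determined by three boundary points: A_1, A_2, A_3.
Their circumcentre is (5/6, -4.5) with r² = 425/18.
The farthest remaining point A_4 is at distance² 65/18 ≤ 425/18.
r = √(425/18) ≈ 4.86.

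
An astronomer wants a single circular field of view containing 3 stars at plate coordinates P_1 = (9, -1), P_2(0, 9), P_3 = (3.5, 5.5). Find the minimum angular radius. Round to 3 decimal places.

6.727

Side lengths²: P_1P_2² = 181, P_1P_3² = 72.5, P_2P_3² = 24.5.
Since P_1P_2² = 181 ≥ 72.5 + 24.5 = 97, the angle opposite P_1P_2 is not acute, so the smallest enclosing circle has P_1P_2 as diameter.
Centre = midpoint of P_1P_2 = (4.5, 4), r² = 181/4 = 45.25.
r = √(45.25) ≈ 6.727.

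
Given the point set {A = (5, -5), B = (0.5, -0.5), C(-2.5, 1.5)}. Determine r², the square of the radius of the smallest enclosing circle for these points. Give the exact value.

24.625

Side lengths²: AB² = 40.5, AC² = 98.5, BC² = 13.
Since AC² = 98.5 ≥ 40.5 + 13 = 53.5, the angle opposite AC is not acute, so the smallest enclosing circle has AC as diameter.
Centre = midpoint of AC = (1.25, -1.75), r² = 98.5/4 = 24.625.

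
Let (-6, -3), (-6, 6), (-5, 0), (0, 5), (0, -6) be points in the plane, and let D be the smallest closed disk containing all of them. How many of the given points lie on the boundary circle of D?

2

The minimum enclosing circle of a finite set is fixed by two of the points (as a diameter) or three (as a circumcircle).
The farthest pair is (-6, 6)–(0, -6) with squared distance 180. The circle on this segment as diameter has centre (-3, 0) and r² = 180/4 = 45.
Check (-6, -3): distance² to centre = 18 ≤ 45, so it lies inside.
All remaining points lie in this disk, and no smaller disk contains both endpoints, so this is the minimum enclosing circle.
The points at distance exactly r from the centre are (-6, 6), (0, -6) — 2 points.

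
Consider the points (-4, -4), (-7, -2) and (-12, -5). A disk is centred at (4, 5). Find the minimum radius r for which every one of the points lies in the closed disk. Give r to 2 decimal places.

18.87

The required radius is the distance from (4, 5) to the farthest point.
Squared distances: 145, 170, 356.
Maximum is 356, attained at (-12, -5).
r = √356 ≈ 18.87.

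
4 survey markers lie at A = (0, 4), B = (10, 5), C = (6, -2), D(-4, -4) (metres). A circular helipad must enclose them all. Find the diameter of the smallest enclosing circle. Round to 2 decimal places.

The farthest pair is B–D with squared distance 277. The circle on this segment as diameter has centre (3, 0.5) and r² = 277/4 = 69.25.
Check A: distance² to centre = 21.25 ≤ 69.25, so it lies inside.
All remaining points lie in this disk, and no smaller disk contains both endpoints, so this is the minimum enclosing circle.
Diameter = 2r = 2√(69.25) ≈ 16.64.

16.64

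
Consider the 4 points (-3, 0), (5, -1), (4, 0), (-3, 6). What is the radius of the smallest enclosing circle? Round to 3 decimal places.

The farthest pair is (5, -1)–(-3, 6) with squared distance 113. The circle on this segment as diameter has centre (1, 2.5) and r² = 113/4 = 28.25.
Check (-3, 0): distance² to centre = 22.25 ≤ 28.25, so it lies inside.
All remaining points lie in this disk, and no smaller disk contains both endpoints, so this is the minimum enclosing circle.
r = √(28.25) ≈ 5.315.

5.315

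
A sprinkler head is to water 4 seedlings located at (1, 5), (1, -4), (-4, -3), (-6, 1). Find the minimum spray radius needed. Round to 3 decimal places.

A smallest enclosing disk is always determined by at most three of the input points on its boundary.
The minimum enclosing circle is determined by three boundary points: (1, 5), (1, -4), (-6, 1).
Their circumcentre is (-15/14, 0.5) with r² = 2405/98.
The farthest remaining point (-4, -3) is at distance² 2041/98 ≤ 2405/98.
r = √(2405/98) ≈ 4.954.

4.954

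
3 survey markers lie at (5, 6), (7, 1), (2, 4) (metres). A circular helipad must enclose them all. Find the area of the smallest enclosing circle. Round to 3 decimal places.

27.887

Call the three points A, B, C in the order given.
Side lengths²: AB² = 29, AC² = 13, BC² = 34.
Since BC² = 34 < 29 + 13 = 42, the triangle is acute, so the smallest enclosing circle is the circumcircle.
Circumcentre = (183/38, 115/38), r² = 6409/722.
Area = π·r² = π·6409/722 ≈ 27.887.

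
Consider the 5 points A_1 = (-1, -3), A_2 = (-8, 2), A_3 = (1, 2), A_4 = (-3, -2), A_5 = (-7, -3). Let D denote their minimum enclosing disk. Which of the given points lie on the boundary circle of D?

A_2, A_3, A_5

A smallest enclosing disk is always determined by at most three of the input points on its boundary.
The minimum enclosing circle is determined by three boundary points: A_2, A_3, A_5.
Their circumcentre is (-3.5, 0.3) with r² = 23.14.
The farthest remaining point A_1 is at distance² 17.14 ≤ 23.14.
The points at distance exactly r from the centre are A_2, A_3, A_5 — 3 points.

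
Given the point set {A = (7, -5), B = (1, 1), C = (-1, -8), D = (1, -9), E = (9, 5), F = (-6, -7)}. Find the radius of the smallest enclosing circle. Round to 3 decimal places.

9.605

By Welzl's lemma the MEC is supported by two points (diametrically opposite) or three points (on a circumcircle).
The farthest pair is E–F with squared distance 369. The circle on this segment as diameter has centre (1.5, -1) and r² = 369/4 = 92.25.
Check A: distance² to centre = 46.25 ≤ 92.25, so it lies inside.
All remaining points lie in this disk, and no smaller disk contains both endpoints, so this is the minimum enclosing circle.
r = √(92.25) ≈ 9.605.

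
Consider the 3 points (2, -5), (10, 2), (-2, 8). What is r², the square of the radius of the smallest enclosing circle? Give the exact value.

Call the three points A, B, C in the order given.
Side lengths²: AB² = 113, AC² = 185, BC² = 180.
Since AC² = 185 < 180 + 113 = 293, the triangle is acute, so the smallest enclosing circle is the circumcircle.
Circumcentre = (117/44, 51/22), r² = 104525/1936.

104525/1936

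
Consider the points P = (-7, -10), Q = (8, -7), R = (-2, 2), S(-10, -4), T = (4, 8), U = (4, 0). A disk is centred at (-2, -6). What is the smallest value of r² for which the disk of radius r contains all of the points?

232

The required radius is the distance from (-2, -6) to the farthest point.
Squared distances: 41, 101, 64, 68, 232, 72.
Maximum is 232, attained at T.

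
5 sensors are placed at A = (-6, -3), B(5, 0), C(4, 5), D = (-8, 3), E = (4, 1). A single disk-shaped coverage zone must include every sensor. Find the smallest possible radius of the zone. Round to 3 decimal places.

6.671

By Welzl's lemma the MEC is supported by two points (diametrically opposite) or three points (on a circumcircle).
The farthest pair is B–D with squared distance 178. The circle on this segment as diameter has centre (-1.5, 1.5) and r² = 178/4 = 44.5.
Check A: distance² to centre = 40.5 ≤ 44.5, so it lies inside.
All remaining points lie in this disk, and no smaller disk contains both endpoints, so this is the minimum enclosing circle.
r = √(44.5) ≈ 6.671.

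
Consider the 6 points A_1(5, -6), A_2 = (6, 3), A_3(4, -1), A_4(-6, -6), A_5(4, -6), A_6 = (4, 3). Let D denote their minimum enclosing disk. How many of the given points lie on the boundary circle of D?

The farthest pair is A_2–A_4 with squared distance 225. The circle on this segment as diameter has centre (0, -1.5) and r² = 225/4 = 56.25.
Check A_1: distance² to centre = 45.25 ≤ 56.25, so it lies inside.
All remaining points lie in this disk, and no smaller disk contains both endpoints, so this is the minimum enclosing circle.
The points at distance exactly r from the centre are A_2, A_4 — 2 points.

2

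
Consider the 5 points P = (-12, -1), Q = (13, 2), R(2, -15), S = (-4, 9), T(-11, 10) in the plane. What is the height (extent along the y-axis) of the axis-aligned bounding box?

max y = 10, min y = -15, so height = 25.

25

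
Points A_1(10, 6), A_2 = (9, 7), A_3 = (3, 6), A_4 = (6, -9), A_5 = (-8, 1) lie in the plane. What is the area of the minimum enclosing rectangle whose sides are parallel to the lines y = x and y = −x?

276

In coordinates u = x + y, v = x − y the rectangle is axis-aligned; the map (x,y)→(u,v) scales areas by 2.
u-values: 16, 16, 9, -3, -7; range = 16 − (-7) = 23.
v-values: 4, 2, -3, 15, -9; range = 15 − (-9) = 24.
Area = (23 × 24) / 2 = 276.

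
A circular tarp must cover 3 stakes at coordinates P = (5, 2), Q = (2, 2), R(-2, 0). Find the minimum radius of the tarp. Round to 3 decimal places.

3.640

Side lengths²: PQ² = 9, PR² = 53, QR² = 20.
Since PR² = 53 ≥ 20 + 9 = 29, the angle opposite PR is not acute, so the smallest enclosing circle has PR as diameter.
Centre = midpoint of PR = (1.5, 1), r² = 53/4 = 13.25.
r = √(13.25) ≈ 3.640.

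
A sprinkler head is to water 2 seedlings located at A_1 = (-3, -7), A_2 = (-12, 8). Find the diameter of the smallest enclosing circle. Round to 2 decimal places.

17.49

The smallest circle enclosing two points has them as diameter endpoints.
Centre = midpoint = (-7.5, 0.5); r² = |A_1A_2|²/4 = 306/4 = 76.5.
Diameter = 2r = 2√(76.5) ≈ 17.49.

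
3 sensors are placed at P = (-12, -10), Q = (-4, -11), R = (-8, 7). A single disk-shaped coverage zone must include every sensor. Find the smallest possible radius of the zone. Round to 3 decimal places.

9.272

Side lengths²: PQ² = 65, PR² = 305, QR² = 340.
Since QR² = 340 < 305 + 65 = 370, the triangle is acute, so the smallest enclosing circle is the circumcircle.
Circumcentre = (-195/28, -31/14), r² = 67405/784.
r = √(67405/784) ≈ 9.272.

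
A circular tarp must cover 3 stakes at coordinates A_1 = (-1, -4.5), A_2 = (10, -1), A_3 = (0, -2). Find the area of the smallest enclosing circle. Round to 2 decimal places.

Side lengths²: A_1A_2² = 133.25, A_1A_3² = 7.25, A_2A_3² = 101.
Since A_1A_2² = 133.25 ≥ 101 + 7.25 = 108.25, the angle opposite A_1A_2 is not acute, so the smallest enclosing circle has A_1A_2 as diameter.
Centre = midpoint of A_1A_2 = (4.5, -2.75), r² = 133.25/4 = 33.3125.
Area = π·r² = π·33.3125 ≈ 104.65.

104.65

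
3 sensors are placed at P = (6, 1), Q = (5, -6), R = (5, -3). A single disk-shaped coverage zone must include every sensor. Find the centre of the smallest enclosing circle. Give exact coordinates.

Side lengths²: PQ² = 50, PR² = 17, QR² = 9.
Since PQ² = 50 ≥ 17 + 9 = 26, the angle opposite PQ is not acute, so the smallest enclosing circle has PQ as diameter.
Centre = midpoint of PQ = (5.5, -2.5), r² = 50/4 = 12.5.
Centre = (5.5, -2.5).

(5.5, -2.5)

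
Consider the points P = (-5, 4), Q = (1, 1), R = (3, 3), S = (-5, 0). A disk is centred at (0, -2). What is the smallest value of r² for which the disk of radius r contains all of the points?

The required radius is the distance from (0, -2) to the farthest point.
Squared distances: 61, 10, 34, 29.
Maximum is 61, attained at P.

61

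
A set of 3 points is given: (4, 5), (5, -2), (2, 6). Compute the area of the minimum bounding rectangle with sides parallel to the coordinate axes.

24

x ranges over [2, 5], width 3.
y ranges over [-2, 6], height 8.
Area = 3 × 8 = 24.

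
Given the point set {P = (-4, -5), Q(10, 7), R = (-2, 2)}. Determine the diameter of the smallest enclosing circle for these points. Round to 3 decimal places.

Side lengths²: PQ² = 340, PR² = 53, QR² = 169.
Since PQ² = 340 ≥ 169 + 53 = 222, the angle opposite PQ is not acute, so the smallest enclosing circle has PQ as diameter.
Centre = midpoint of PQ = (3, 1), r² = 340/4 = 85.
Diameter = 2r = 2√85 ≈ 18.439.

18.439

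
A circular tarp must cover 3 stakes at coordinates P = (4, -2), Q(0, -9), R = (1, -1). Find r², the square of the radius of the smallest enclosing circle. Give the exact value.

16.9

Side lengths²: PQ² = 65, PR² = 10, QR² = 65.
Since QR² = 65 < 65 + 10 = 75, the triangle is acute, so the smallest enclosing circle is the circumcircle.
Circumcentre = (1.3, -5.1), r² = 16.9.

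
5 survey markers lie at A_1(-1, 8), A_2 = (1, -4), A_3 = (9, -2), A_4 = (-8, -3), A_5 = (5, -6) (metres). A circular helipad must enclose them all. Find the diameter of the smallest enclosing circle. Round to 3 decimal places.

By Welzl's lemma the MEC is supported by two points (diametrically opposite) or three points (on a circumcircle).
The minimum enclosing circle is determined by three boundary points: A_1, A_3, A_4.
Their circumcentre is (7/18, -11/18) with r² = 12325/162.
The farthest remaining point A_5 is at distance² 8149/162 ≤ 12325/162.
Diameter = 2r = 2√(12325/162) ≈ 17.445.

17.445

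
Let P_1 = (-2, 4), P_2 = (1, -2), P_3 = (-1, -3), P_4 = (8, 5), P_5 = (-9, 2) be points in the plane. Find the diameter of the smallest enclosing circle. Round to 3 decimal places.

17.263

The minimum enclosing circle of a finite set is fixed by two of the points (as a diameter) or three (as a circumcircle).
The farthest pair is P_4–P_5 with squared distance 298. The circle on this segment as diameter has centre (-0.5, 3.5) and r² = 298/4 = 74.5.
Check P_1: distance² to centre = 2.5 ≤ 74.5, so it lies inside.
All remaining points lie in this disk, and no smaller disk contains both endpoints, so this is the minimum enclosing circle.
Diameter = 2r = 2√(74.5) ≈ 17.263.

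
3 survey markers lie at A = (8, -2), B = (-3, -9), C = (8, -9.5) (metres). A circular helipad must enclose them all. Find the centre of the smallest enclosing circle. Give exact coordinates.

Side lengths²: AB² = 170, AC² = 56.25, BC² = 121.25.
Since AB² = 170 < 121.25 + 56.25 = 177.5, the triangle is acute, so the smallest enclosing circle is the circumcircle.
Circumcentre = (117/44, -5.75), r² = 41225/968.
Centre = (117/44, -5.75).

(117/44, -5.75)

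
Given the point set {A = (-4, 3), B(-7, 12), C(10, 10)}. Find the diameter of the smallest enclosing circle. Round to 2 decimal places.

17.29

Side lengths²: AB² = 90, AC² = 245, BC² = 293.
Since BC² = 293 < 245 + 90 = 335, the triangle is acute, so the smallest enclosing circle is the circumcircle.
Circumcentre = (19/14, 137/14), r² = 7325/98.
Diameter = 2r = 2√(7325/98) ≈ 17.29.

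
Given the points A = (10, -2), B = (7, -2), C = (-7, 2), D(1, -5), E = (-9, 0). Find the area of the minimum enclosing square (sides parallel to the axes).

The bounding box has width 19 and height 7.
An axis-aligned square enclosing the set must have side ≥ max(width, height).
So the minimum side is max(19, 7) = 19.
Area = 19² = 361.

361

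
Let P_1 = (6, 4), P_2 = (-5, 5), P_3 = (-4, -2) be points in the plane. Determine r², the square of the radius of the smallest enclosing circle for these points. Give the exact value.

Side lengths²: P_1P_2² = 122, P_1P_3² = 136, P_2P_3² = 50.
Since P_1P_3² = 136 < 122 + 50 = 172, the triangle is acute, so the smallest enclosing circle is the circumcircle.
Circumcentre = (11/38, 83/38), r² = 25925/722.

25925/722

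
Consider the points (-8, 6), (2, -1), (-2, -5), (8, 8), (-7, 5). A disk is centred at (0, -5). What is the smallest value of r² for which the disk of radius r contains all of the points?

233

The required radius is the distance from (0, -5) to the farthest point.
Squared distances: 185, 20, 4, 233, 149.
Maximum is 233, attained at (8, 8).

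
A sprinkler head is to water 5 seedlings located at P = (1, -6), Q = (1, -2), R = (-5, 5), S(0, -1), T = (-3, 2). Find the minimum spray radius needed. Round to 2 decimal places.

The farthest pair is P–R with squared distance 157. The circle on this segment as diameter has centre (-2, -0.5) and r² = 157/4 = 39.25.
Check Q: distance² to centre = 11.25 ≤ 39.25, so it lies inside.
All remaining points lie in this disk, and no smaller disk contains both endpoints, so this is the minimum enclosing circle.
r = √(39.25) ≈ 6.26.

6.26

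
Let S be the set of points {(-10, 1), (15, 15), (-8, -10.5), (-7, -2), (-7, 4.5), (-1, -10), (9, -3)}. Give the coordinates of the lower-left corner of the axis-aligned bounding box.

x-range [-10, 15], y-range [-10.5, 15].
The lower-left corner is (-10, -10.5).

(-10, -10.5)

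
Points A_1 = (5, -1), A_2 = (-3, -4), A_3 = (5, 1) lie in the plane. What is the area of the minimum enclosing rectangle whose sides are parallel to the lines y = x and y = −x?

In coordinates u = x + y, v = x − y the rectangle is axis-aligned; the map (x,y)→(u,v) scales areas by 2.
u-values: 4, -7, 6; range = 6 − (-7) = 13.
v-values: 6, 1, 4; range = 6 − 1 = 5.
Area = (13 × 5) / 2 = 32.5.

32.5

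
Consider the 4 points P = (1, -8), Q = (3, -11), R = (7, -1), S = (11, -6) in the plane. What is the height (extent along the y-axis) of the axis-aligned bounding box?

max y = -1, min y = -11, so height = 10.

10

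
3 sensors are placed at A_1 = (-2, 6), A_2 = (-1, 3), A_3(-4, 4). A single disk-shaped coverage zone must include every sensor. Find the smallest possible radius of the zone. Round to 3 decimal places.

Side lengths²: A_1A_2² = 10, A_1A_3² = 8, A_2A_3² = 10.
Since A_2A_3² = 10 < 10 + 8 = 18, the triangle is acute, so the smallest enclosing circle is the circumcircle.
Circumcentre = (-2.25, 4.25), r² = 3.125.
r = √(3.125) ≈ 1.768.

1.768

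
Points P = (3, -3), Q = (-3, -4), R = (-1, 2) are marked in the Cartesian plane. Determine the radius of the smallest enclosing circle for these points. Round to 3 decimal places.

3.623

Side lengths²: PQ² = 37, PR² = 41, QR² = 40.
Since PR² = 41 < 40 + 37 = 77, the triangle is acute, so the smallest enclosing circle is the circumcircle.
Circumcentre = (-11/34, -53/34), r² = 7585/578.
r = √(7585/578) ≈ 3.623.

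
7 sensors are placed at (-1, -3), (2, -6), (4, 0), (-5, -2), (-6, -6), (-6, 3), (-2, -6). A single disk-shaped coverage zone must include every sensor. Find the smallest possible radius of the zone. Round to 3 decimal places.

The minimum enclosing circle of a finite set is fixed by two of the points (as a diameter) or three (as a circumcircle).
The minimum enclosing circle is determined by three boundary points: (4, 0), (-6, -6), (-6, 3).
Their circumcentre is (-1.9, -1.5) with r² = 37.06.
The farthest remaining point (2, -6) is at distance² 35.46 ≤ 37.06.
r = √(37.06) ≈ 6.088.

6.088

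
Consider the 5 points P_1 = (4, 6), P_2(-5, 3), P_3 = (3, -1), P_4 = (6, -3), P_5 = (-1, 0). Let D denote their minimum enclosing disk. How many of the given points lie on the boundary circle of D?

3

The minimum enclosing circle of a finite set is fixed by two of the points (as a diameter) or three (as a circumcircle).
The minimum enclosing circle is determined by three boundary points: P_1, P_2, P_4.
Their circumcentre is (47/58, 33/58) with r² = 66725/1682.
The farthest remaining point P_3 is at distance² 12205/1682 ≤ 66725/1682.
The points at distance exactly r from the centre are P_1, P_2, P_4 — 3 points.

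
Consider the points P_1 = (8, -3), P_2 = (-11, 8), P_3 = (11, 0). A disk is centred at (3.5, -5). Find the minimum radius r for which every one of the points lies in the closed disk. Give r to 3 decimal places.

The required radius is the distance from (3.5, -5) to the farthest point.
Squared distances: 24.25, 379.25, 81.25.
Maximum is 379.25, attained at P_2.
r = √(379.25) ≈ 19.474.

19.474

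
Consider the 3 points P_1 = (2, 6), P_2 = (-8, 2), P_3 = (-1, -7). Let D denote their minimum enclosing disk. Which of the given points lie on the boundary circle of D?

Side lengths²: P_1P_2² = 116, P_1P_3² = 178, P_2P_3² = 130.
Since P_1P_3² = 178 < 130 + 116 = 246, the triangle is acute, so the smallest enclosing circle is the circumcircle.
Circumcentre = (-81/59, -4/59), r² = 167765/3481.
The points at distance exactly r from the centre are P_1, P_2, P_3 — 3 points.

P_1, P_2, P_3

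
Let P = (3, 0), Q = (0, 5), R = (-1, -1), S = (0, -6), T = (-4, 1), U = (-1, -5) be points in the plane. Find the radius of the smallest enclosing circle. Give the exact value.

By Welzl's lemma the MEC is supported by two points (diametrically opposite) or three points (on a circumcircle).
The farthest pair is Q–S with squared distance 121. The circle on this segment as diameter has centre (0, -0.5) and r² = 121/4 = 30.25.
Check P: distance² to centre = 9.25 ≤ 30.25, so it lies inside.
All remaining points lie in this disk, and no smaller disk contains both endpoints, so this is the minimum enclosing circle.
r = √(30.25) = 5.5.

5.5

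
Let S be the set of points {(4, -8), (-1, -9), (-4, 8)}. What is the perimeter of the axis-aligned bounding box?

50

Width = max x − min x = 4 − (-4) = 8.
Height = max y − min y = 8 − (-9) = 17.
Perimeter = 2(8 + 17) = 50.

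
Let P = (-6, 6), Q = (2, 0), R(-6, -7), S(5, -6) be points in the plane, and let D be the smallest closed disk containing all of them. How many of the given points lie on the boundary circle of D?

3

The minimum enclosing circle of a finite set is fixed by two of the points (as a diameter) or three (as a circumcircle).
The minimum enclosing circle is determined by three boundary points: P, R, S.
Their circumcentre is (-23/22, -0.5) with r² = 16165/242.
The farthest remaining point Q is at distance² 2305/242 ≤ 16165/242.
The points at distance exactly r from the centre are P, R, S — 3 points.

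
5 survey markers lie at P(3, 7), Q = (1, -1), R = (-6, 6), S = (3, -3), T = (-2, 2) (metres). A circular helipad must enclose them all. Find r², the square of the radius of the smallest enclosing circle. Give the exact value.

By Welzl's lemma the MEC is supported by two points (diametrically opposite) or three points (on a circumcircle).
The minimum enclosing circle is determined by three boundary points: P, R, S.
Their circumcentre is (-1, 2) with r² = 41.
The farthest remaining point Q is at distance² 13 ≤ 41.

41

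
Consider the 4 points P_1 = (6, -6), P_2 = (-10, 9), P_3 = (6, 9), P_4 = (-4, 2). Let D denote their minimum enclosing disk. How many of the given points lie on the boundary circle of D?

3

A smallest enclosing disk is always determined by at most three of the input points on its boundary.
The farthest pair is P_1–P_2 with squared distance 481. The circle on this segment as diameter has centre (-2, 1.5) and r² = 481/4 = 120.25.
Check P_3: distance² to centre = 120.25 ≤ 120.25, so it lies inside.
All remaining points lie in this disk, and no smaller disk contains both endpoints, so this is the minimum enclosing circle.
The points at distance exactly r from the centre are P_1, P_2, P_3 — 3 points.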